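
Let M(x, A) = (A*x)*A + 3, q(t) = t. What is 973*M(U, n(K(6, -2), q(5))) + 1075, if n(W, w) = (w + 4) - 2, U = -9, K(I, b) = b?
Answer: -425099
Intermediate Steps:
n(W, w) = 2 + w (n(W, w) = (4 + w) - 2 = 2 + w)
M(x, A) = 3 + x*A² (M(x, A) = x*A² + 3 = 3 + x*A²)
973*M(U, n(K(6, -2), q(5))) + 1075 = 973*(3 - 9*(2 + 5)²) + 1075 = 973*(3 - 9*7²) + 1075 = 973*(3 - 9*49) + 1075 = 973*(3 - 441) + 1075 = 973*(-438) + 1075 = -426174 + 1075 = -425099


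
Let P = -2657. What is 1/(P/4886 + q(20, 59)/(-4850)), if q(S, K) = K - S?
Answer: -5924275/3269251 ≈ -1.8121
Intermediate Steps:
1/(P/4886 + q(20, 59)/(-4850)) = 1/(-2657/4886 + (59 - 1*20)/(-4850)) = 1/(-2657*1/4886 + (59 - 20)*(-1/4850)) = 1/(-2657/4886 + 39*(-1/4850)) = 1/(-2657/4886 - 39/4850) = 1/(-3269251/5924275) = -5924275/3269251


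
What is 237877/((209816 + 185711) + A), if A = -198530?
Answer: 237877/196997 ≈ 1.2075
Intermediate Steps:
237877/((209816 + 185711) + A) = 237877/((209816 + 185711) - 198530) = 237877/(395527 - 198530) = 237877/196997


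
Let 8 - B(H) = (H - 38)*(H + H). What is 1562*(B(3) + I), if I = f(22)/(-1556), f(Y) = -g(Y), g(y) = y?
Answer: 132469315/389 ≈ 3.4054e+5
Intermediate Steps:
B(H) = 8 - 2*H*(-38 + H) (B(H) = 8 - (H - 38)*(H + H) = 8 - (-38 + H)*2*H = 8 - 2*H*(-38 + H))
f(Y) = -Y
I = 11/778 (I = -1*22/(-1556) = -22*(-1/1556) = 11/778 ≈ 0.014139)
1562*(B(3) + I) = 1562*((8 - 2*3² + 76*3) + 11/778) = 1562*((8 - 2*9 + 228) + 11/778) = 1562*((8 - 18 + 228) + 11/778) = 1562*(218 + 11/778) = 1562*(169615/778) = 132469315/389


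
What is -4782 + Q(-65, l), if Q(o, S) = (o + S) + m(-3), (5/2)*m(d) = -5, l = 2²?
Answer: -4845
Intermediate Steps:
l = 4
m(d) = -2 (m(d) = (⅖)*(-5) = -2)
Q(o, S) = -2 + S + o (Q(o, S) = (o + S) - 2 = (S + o) - 2 = -2 + S + o)
-4782 + Q(-65, l) = -4782 + (-2 + 4 - 65) = -4782 - 63 = -4845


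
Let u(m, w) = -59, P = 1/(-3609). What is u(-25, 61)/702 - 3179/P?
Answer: 8054053663/702 ≈ 1.1473e+7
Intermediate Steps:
P = -1/3609 ≈ -0.00027709
u(-25, 61)/702 - 3179/P = -59/702 - 3179/(-1/3609) = -59*1/702 - 3179*(-3609) = -59/702 + 11473011 = 8054053663/702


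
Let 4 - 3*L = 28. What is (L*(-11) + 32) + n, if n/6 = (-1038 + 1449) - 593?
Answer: -972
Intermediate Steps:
n = -1092 (n = 6*((-1038 + 1449) - 593) = 6*(411 - 593) = 6*(-182) = -1092)
L = -8 (L = 4/3 - ⅓*28 = 4/3 - 28/3 = -8)
(L*(-11) + 32) + n = (-8*(-11) + 32) - 1092 = (88 + 32) - 1092 = 120 - 1092 = -972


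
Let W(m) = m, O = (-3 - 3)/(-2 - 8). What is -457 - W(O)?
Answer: -2288/5 ≈ -457.60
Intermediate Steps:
O = ⅗ (O = -6/(-10) = -6*(-⅒) = ⅗ ≈ 0.60000)
-457 - W(O) = -457 - 1*⅗ = -457 - ⅗ = -2288/5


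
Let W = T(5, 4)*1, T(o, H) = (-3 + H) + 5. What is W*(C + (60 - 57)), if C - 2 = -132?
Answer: -762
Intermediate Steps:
C = -130 (C = 2 - 132 = -130)
T(o, H) = 2 + H
W = 6 (W = (2 + 4)*1 = 6*1 = 6)
W*(C + (60 - 57)) = 6*(-130 + (60 - 57)) = 6*(-130 + 3) = 6*(-127) = -762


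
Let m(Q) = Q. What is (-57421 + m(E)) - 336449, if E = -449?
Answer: -394319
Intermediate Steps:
(-57421 + m(E)) - 336449 = (-57421 - 449) - 336449 = -57870 - 336449 = -394319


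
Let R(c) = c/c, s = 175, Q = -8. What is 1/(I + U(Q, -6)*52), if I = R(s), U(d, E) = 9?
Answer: 1/469 ≈ 0.0021322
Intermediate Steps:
R(c) = 1
I = 1
1/(I + U(Q, -6)*52) = 1/(1 + 9*52) = 1/(1 + 468) = 1/469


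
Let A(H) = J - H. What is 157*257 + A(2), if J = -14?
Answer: 40333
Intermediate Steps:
A(H) = -14 - H
157*257 + A(2) = 157*257 + (-14 - 1*2) = 40349 + (-14 - 2) = 40349 - 16 = 40333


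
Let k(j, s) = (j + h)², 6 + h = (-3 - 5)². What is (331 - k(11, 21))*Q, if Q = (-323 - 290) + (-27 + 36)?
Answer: 2675720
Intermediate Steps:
h = 58 (h = -6 + (-3 - 5)² = -6 + (-8)² = -6 + 64 = 58)
Q = -604 (Q = -613 + 9 = -604)
k(j, s) = (58 + j)² (k(j, s) = (j + 58)² = (58 + j)²)
(331 - k(11, 21))*Q = (331 - (58 + 11)²)*(-604) = (331 - 1*69²)*(-604) = (331 - 1*4761)*(-604) = (331 - 4761)*(-604) = -4430*(-604) = 2675720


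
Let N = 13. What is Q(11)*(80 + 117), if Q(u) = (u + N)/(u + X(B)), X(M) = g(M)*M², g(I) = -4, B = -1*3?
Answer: -4728/25 ≈ -189.12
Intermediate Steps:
B = -3
X(M) = -4*M²
Q(u) = (13 + u)/(-36 + u) (Q(u) = (u + 13)/(u - 4*(-3)²) = (13 + u)/(u - 4*9) = (13 + u)/(u - 36) = (13 + u)/(-36 + u))
Q(11)*(80 + 117) = ((13 + 11)/(-36 + 11))*(80 + 117) = (24/(-25))*197 = -1/25*24*197 = -24/25*197 = -4728/25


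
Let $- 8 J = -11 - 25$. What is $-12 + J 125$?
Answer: $\frac{1101}{2} \approx 550.5$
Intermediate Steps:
$J = \frac{9}{2}$ ($J = - \frac{-11 - 25}{8} = \left(- \frac{1}{8}\right) \left(-36\right) = \frac{9}{2} \approx 4.5$)
$-12 + J 125 = -12 + \frac{9}{2} \cdot 125 = -12 + \frac{1125}{2} = \frac{1101}{2}$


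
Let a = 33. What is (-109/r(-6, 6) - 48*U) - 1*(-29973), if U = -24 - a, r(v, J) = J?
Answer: 196145/6 ≈ 32691.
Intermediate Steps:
U = -57 (U = -24 - 1*33 = -24 - 33 = -57)
(-109/r(-6, 6) - 48*U) - 1*(-29973) = (-109/6 - 48*(-57)) - 1*(-29973) = (-109*1/6 + 2736) + 29973 = (-109/6 + 2736) + 29973 = 16307/6 + 29973 = 196145/6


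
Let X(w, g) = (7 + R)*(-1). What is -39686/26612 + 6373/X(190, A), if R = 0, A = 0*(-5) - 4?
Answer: -84938039/93142 ≈ -911.92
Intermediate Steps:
A = -4 (A = 0 - 4 = -4)
X(w, g) = -7 (X(w, g) = (7 + 0)*(-1) = 7*(-1) = -7)
-39686/26612 + 6373/X(190, A) = -39686/26612 + 6373/(-7) = -39686*1/26612 + 6373*(-⅐) = -19843/13306 - 6373/7 = -84938039/93142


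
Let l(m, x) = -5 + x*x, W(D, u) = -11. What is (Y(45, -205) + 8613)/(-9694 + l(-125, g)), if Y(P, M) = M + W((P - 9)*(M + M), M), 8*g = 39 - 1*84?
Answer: -179136/206237 ≈ -0.86859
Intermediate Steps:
g = -45/8 (g = (39 - 1*84)/8 = (39 - 84)/8 = (⅛)*(-45) = -45/8 ≈ -5.6250)
l(m, x) = -5 + x²
Y(P, M) = -11 + M (Y(P, M) = M - 11 = -11 + M)
(Y(45, -205) + 8613)/(-9694 + l(-125, g)) = ((-11 - 205) + 8613)/(-9694 + (-5 + (-45/8)²)) = (-216 + 8613)/(-9694 + (-5 + 2025/64)) = 8397/(-9694 + 1705/64) = 8397/(-618711/64) = 8397*(-64/618711) = -179136/206237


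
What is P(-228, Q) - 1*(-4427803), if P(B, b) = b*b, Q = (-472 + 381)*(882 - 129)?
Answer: 4699829332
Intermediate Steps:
Q = -68523 (Q = -91*753 = -68523)
P(B, b) = b²
P(-228, Q) - 1*(-4427803) = (-68523)² - 1*(-4427803) = 4695401529 + 4427803 = 4699829332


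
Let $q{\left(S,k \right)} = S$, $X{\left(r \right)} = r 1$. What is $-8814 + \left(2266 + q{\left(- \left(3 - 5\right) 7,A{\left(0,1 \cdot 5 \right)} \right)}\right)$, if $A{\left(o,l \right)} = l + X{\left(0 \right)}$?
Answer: $-6534$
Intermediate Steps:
$X{\left(r \right)} = r$
$A{\left(o,l \right)} = l$ ($A{\left(o,l \right)} = l + 0 = l$)
$-8814 + \left(2266 + q{\left(- \left(3 - 5\right) 7,A{\left(0,1 \cdot 5 \right)} \right)}\right) = -8814 + \left(2266 - \left(3 - 5\right) 7\right) = -8814 + \left(2266 - \left(-2\right) 7\right) = -8814 + \left(2266 - -14\right) = -8814 + \left(2266 + 14\right) = -8814 + 2280 = -6534$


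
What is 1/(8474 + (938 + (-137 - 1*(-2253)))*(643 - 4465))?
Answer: -1/11663914 ≈ -8.5735e-8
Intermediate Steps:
1/(8474 + (938 + (-137 - 1*(-2253)))*(643 - 4465)) = 1/(8474 + (938 + (-137 + 2253))*(-3822)) = 1/(8474 + (938 + 2116)*(-3822)) = 1/(8474 + 3054*(-3822)) = 1/(8474 - 11672388) = 1/(-11663914) = -1/11663914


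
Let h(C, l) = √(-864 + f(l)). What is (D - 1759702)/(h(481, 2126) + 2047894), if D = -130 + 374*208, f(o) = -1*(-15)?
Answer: -688927924752/838773967217 + 336408*I*√849/838773967217 ≈ -0.82135 + 1.1686e-5*I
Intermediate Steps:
f(o) = 15
h(C, l) = I*√849 (h(C, l) = √(-864 + 15) = √(-849) = I*√849)
D = 77662 (D = -130 + 77792 = 77662)
(D - 1759702)/(h(481, 2126) + 2047894) = (77662 - 1759702)/(I*√849 + 2047894) = -1682040/(2047894 + I*√849)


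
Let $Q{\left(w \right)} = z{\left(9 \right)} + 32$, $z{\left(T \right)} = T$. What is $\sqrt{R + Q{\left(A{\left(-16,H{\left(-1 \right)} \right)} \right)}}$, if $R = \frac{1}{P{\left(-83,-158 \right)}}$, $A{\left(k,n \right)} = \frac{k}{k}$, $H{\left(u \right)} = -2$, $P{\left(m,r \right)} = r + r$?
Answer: $\frac{\sqrt{1023445}}{158} \approx 6.4029$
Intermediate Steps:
$P{\left(m,r \right)} = 2 r$
$A{\left(k,n \right)} = 1$
$R = - \frac{1}{316}$ ($R = \frac{1}{2 \left(-158\right)} = \frac{1}{-316} = - \frac{1}{316} \approx -0.0031646$)
$Q{\left(w \right)} = 41$ ($Q{\left(w \right)} = 9 + 32 = 41$)
$\sqrt{R + Q{\left(A{\left(-16,H{\left(-1 \right)} \right)} \right)}} = \sqrt{- \frac{1}{316} + 41} = \sqrt{\frac{12955}{316}} = \frac{\sqrt{1023445}}{158}$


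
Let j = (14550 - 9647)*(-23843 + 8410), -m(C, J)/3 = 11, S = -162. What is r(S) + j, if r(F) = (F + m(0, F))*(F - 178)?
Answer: -75601699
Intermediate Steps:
m(C, J) = -33 (m(C, J) = -3*11 = -33)
r(F) = (-178 + F)*(-33 + F) (r(F) = (F - 33)*(F - 178) = (-33 + F)*(-178 + F) = (-178 + F)*(-33 + F))
j = -75667999 (j = 4903*(-15433) = -75667999)
r(S) + j = (5874 + (-162)² - 211*(-162)) - 75667999 = (5874 + 26244 + 34182) - 75667999 = 66300 - 75667999 = -75601699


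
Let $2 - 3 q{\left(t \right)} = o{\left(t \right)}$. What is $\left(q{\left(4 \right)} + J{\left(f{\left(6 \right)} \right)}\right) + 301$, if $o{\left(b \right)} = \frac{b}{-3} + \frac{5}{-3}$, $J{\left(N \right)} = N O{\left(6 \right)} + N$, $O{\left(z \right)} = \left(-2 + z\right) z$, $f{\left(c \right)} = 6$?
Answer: $\frac{1358}{3} \approx 452.67$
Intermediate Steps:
$O{\left(z \right)} = z \left(-2 + z\right)$
$J{\left(N \right)} = 25 N$ ($J{\left(N \right)} = N 6 \left(-2 + 6\right) + N = N 6 \cdot 4 + N = N 24 + N = 24 N + N = 25 N$)
$o{\left(b \right)} = - \frac{5}{3} - \frac{b}{3}$ ($o{\left(b \right)} = b \left(- \frac{1}{3}\right) + 5 \left(- \frac{1}{3}\right) = - \frac{b}{3} - \frac{5}{3} = - \frac{5}{3} - \frac{b}{3}$)
$q{\left(t \right)} = \frac{11}{9} + \frac{t}{9}$ ($q{\left(t \right)} = \frac{2}{3} - \frac{- \frac{5}{3} - \frac{t}{3}}{3} = \frac{2}{3} + \left(\frac{5}{9} + \frac{t}{9}\right) = \frac{11}{9} + \frac{t}{9}$)
$\left(q{\left(4 \right)} + J{\left(f{\left(6 \right)} \right)}\right) + 301 = \left(\left(\frac{11}{9} + \frac{1}{9} \cdot 4\right) + 25 \cdot 6\right) + 301 = \left(\left(\frac{11}{9} + \frac{4}{9}\right) + 150\right) + 301 = \left(\frac{5}{3} + 150\right) + 301 = \frac{455}{3} + 301 = \frac{1358}{3}$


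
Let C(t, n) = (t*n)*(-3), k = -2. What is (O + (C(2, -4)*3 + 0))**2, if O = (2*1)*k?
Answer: 4624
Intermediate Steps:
C(t, n) = -3*n*t (C(t, n) = (n*t)*(-3) = -3*n*t)
O = -4 (O = (2*1)*(-2) = 2*(-2) = -4)
(O + (C(2, -4)*3 + 0))**2 = (-4 + (-3*(-4)*2*3 + 0))**2 = (-4 + (24*3 + 0))**2 = (-4 + (72 + 0))**2 = (-4 + 72)**2 = 68**2 = 4624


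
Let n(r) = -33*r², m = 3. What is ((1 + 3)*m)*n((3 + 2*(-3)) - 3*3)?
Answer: -57024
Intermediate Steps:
((1 + 3)*m)*n((3 + 2*(-3)) - 3*3) = ((1 + 3)*3)*(-33*((3 + 2*(-3)) - 3*3)²) = (4*3)*(-33*((3 - 6) - 9)²) = 12*(-33*(-3 - 9)²) = 12*(-33*(-12)²) = 12*(-33*144) = 12*(-4752) = -57024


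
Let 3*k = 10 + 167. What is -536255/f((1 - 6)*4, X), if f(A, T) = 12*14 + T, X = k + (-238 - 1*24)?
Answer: 107251/7 ≈ 15322.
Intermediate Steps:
k = 59 (k = (10 + 167)/3 = (⅓)*177 = 59)
X = -203 (X = 59 + (-238 - 1*24) = 59 + (-238 - 24) = 59 - 262 = -203)
f(A, T) = 168 + T
-536255/f((1 - 6)*4, X) = -536255/(168 - 203) = -536255/(-35) = -536255*(-1/35) = 107251/7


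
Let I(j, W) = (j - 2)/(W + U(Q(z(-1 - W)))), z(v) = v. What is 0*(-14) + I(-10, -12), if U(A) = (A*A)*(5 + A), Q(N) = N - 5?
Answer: -1/32 ≈ -0.031250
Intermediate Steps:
Q(N) = -5 + N
U(A) = A²*(5 + A)
I(j, W) = (-2 + j)/(W + (-6 - W)²*(-1 - W)) (I(j, W) = (j - 2)/(W + (-5 + (-1 - W))²*(5 + (-5 + (-1 - W)))) = (-2 + j)/(W + (-6 - W)²*(5 + (-6 - W))) = (-2 + j)/(W + (-6 - W)²*(-1 - W)))
0*(-14) + I(-10, -12) = 0*(-14) + (-2 - 10)/(-12 - (6 - 12)²*(1 - 12)) = 0 - 12/(-12 - 1*(-6)²*(-11)) = 0 - 12/(-12 - 1*36*(-11)) = 0 - 12/(-12 + 396) = 0 - 12/384 = 0 + (1/384)*(-12) = 0 - 1/32 = -1/32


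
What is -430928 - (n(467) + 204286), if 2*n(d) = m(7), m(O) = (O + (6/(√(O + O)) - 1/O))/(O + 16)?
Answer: -102269478/161 - 3*√14/322 ≈ -6.3521e+5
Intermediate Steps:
m(O) = (O - 1/O + 3*√2/√O)/(16 + O) (m(O) = (O + (6/(√(2*O)) - 1/O))/(16 + O) = (O + (6/((√2*√O)) - 1/O))/(16 + O) = (O + (6*(√2/(2*√O)) - 1/O))/(16 + O) = (O + (3*√2/√O - 1/O))/(16 + O) = (O + (-1/O + 3*√2/√O))/(16 + O) = (O - 1/O + 3*√2/√O)/(16 + O))
n(d) = √7*(21*√2 + 48*√7)/2254 (n(d) = ((7^(5/2) - √7 + 3*7*√2)/(7^(3/2)*(16 + 7)))/2 = ((√7/49)*(49*√7 - √7 + 21*√2)/23)/2 = ((√7/49)*(1/23)*(21*√2 + 48*√7))/2 = (√7*(21*√2 + 48*√7)/1127)/2 = √7*(21*√2 + 48*√7)/2254)
-430928 - (n(467) + 204286) = -430928 - ((24/161 + 3*√14/322) + 204286) = -430928 - (32890070/161 + 3*√14/322) = -430928 + (-32890070/161 - 3*√14/322) = -102269478/161 - 3*√14/322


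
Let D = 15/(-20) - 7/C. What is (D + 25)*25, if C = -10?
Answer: 2495/4 ≈ 623.75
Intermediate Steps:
D = -1/20 (D = 15/(-20) - 7/(-10) = 15*(-1/20) - 7*(-⅒) = -¾ + 7/10 = -1/20 ≈ -0.050000)
(D + 25)*25 = (-1/20 + 25)*25 = (499/20)*25 = 2495/4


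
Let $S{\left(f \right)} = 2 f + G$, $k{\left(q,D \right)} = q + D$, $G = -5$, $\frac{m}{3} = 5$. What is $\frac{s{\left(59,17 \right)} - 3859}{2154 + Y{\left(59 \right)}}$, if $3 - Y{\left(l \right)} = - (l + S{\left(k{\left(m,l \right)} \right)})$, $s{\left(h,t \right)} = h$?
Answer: $- \frac{3800}{2359} \approx -1.6109$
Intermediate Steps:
$m = 15$ ($m = 3 \cdot 5 = 15$)
$k{\left(q,D \right)} = D + q$
$S{\left(f \right)} = -5 + 2 f$ ($S{\left(f \right)} = 2 f - 5 = -5 + 2 f$)
$Y{\left(l \right)} = 28 + 3 l$ ($Y{\left(l \right)} = 3 - - (l + \left(-5 + 2 \left(l + 15\right)\right)) = 3 - - (l + \left(-5 + 2 \left(15 + l\right)\right)) = 3 - - (l + \left(-5 + \left(30 + 2 l\right)\right)) = 3 - - (l + \left(25 + 2 l\right)) = 3 - - (25 + 3 l) = 3 - \left(-25 - 3 l\right) = 3 + \left(25 + 3 l\right) = 28 + 3 l$)
$\frac{s{\left(59,17 \right)} - 3859}{2154 + Y{\left(59 \right)}} = \frac{59 - 3859}{2154 + \left(28 + 3 \cdot 59\right)} = - \frac{3800}{2154 + \left(28 + 177\right)} = - \frac{3800}{2154 + 205} = - \frac{3800}{2359}$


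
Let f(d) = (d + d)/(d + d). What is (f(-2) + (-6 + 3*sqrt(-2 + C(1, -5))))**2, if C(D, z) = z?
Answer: (5 - 3*I*sqrt(7))**2 ≈ -38.0 - 79.373*I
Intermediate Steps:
f(d) = 1 (f(d) = (2*d)/((2*d)) = (2*d)*(1/(2*d)) = 1)
(f(-2) + (-6 + 3*sqrt(-2 + C(1, -5))))**2 = (1 + (-6 + 3*sqrt(-2 - 5)))**2 = (1 + (-6 + 3*sqrt(-7)))**2 = (1 + (-6 + 3*(I*sqrt(7))))**2 = (1 + (-6 + 3*I*sqrt(7)))**2 = (-5 + 3*I*sqrt(7))**2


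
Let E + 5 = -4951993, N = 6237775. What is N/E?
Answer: -6237775/4951998 ≈ -1.2596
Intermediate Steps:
E = -4951998 (E = -5 - 4951993 = -4951998)
N/E = 6237775/(-4951998) = 6237775*(-1/4951998) = -6237775/4951998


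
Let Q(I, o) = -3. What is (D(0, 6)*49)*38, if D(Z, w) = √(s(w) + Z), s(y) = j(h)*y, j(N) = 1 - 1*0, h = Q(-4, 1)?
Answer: 1862*√6 ≈ 4561.0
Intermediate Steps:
h = -3
j(N) = 1 (j(N) = 1 + 0 = 1)
s(y) = y (s(y) = 1*y = y)
D(Z, w) = √(Z + w) (D(Z, w) = √(w + Z) = √(Z + w))
(D(0, 6)*49)*38 = (√(0 + 6)*49)*38 = (√6*49)*38 = (49*√6)*38 = 1862*√6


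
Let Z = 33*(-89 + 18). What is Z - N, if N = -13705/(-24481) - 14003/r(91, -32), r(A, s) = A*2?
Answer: -10099021773/4455542 ≈ -2266.6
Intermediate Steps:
r(A, s) = 2*A
N = -340313133/4455542 (N = -13705/(-24481) - 14003/(2*91) = -13705*(-1/24481) - 14003/182 = 13705/24481 - 14003*1/182 = 13705/24481 - 14003/182 = -340313133/4455542 ≈ -76.380)
Z = -2343 (Z = 33*(-71) = -2343)
Z - N = -2343 - 1*(-340313133/4455542) = -2343 + 340313133/4455542 = -10099021773/4455542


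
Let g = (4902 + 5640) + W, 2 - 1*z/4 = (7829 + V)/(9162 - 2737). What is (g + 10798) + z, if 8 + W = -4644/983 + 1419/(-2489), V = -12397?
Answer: 335425508971339/15719963975 ≈ 21338.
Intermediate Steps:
W = -32527289/2446687 (W = -8 + (-4644/983 + 1419/(-2489)) = -8 + (-4644*1/983 + 1419*(-1/2489)) = -8 + (-4644/983 - 1419/2489) = -8 - 12953793/2446687 = -32527289/2446687 ≈ -13.294)
z = 69672/6425 (z = 8 - 4*(7829 - 12397)/(9162 - 2737) = 8 - (-18272)/6425 = 8 - 4*(-4568/6425) = 8 + 18272/6425 = 69672/6425 ≈ 10.844)
g = 25760447065/2446687 (g = (4902 + 5640) - 32527289/2446687 = 10542 - 32527289/2446687 = 25760447065/2446687 ≈ 10529.)
(g + 10798) + z = (25760447065/2446687 + 10798) + 69672/6425 = 52179773291/2446687 + 69672/6425 = 335425508971339/15719963975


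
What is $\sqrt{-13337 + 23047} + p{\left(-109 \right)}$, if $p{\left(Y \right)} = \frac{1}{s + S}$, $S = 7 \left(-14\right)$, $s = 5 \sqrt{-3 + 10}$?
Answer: $- \frac{14}{1347} + \sqrt{9710} - \frac{5 \sqrt{7}}{9429} \approx 98.528$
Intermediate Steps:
$s = 5 \sqrt{7} \approx 13.229$
$S = -98$
$p{\left(Y \right)} = \frac{1}{-98 + 5 \sqrt{7}}$ ($p{\left(Y \right)} = \frac{1}{5 \sqrt{7} - 98} = \frac{1}{-98 + 5 \sqrt{7}}$)
$\sqrt{-13337 + 23047} + p{\left(-109 \right)} = \sqrt{-13337 + 23047} - \left(\frac{14}{1347} + \frac{5 \sqrt{7}}{9429}\right) = \sqrt{9710} - \left(\frac{14}{1347} + \frac{5 \sqrt{7}}{9429}\right) = - \frac{14}{1347} + \sqrt{9710} - \frac{5 \sqrt{7}}{9429}$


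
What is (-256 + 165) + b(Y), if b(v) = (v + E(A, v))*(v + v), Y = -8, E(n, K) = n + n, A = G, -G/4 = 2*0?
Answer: 37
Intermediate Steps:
G = 0 (G = -8*0 = -4*0 = 0)
A = 0
E(n, K) = 2*n
b(v) = 2*v² (b(v) = (v + 2*0)*(v + v) = (v + 0)*(2*v) = v*(2*v) = 2*v²)
(-256 + 165) + b(Y) = (-256 + 165) + 2*(-8)² = -91 + 2*64 = -91 + 128 = 37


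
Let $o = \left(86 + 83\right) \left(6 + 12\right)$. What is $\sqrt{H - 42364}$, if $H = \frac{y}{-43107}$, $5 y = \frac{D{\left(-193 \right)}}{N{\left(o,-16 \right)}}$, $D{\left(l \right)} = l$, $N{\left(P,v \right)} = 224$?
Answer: $\frac{i \sqrt{6171754196407006830}}{12069960} \approx 205.83 i$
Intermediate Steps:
$o = 3042$ ($o = 169 \cdot 18 = 3042$)
$y = - \frac{193}{1120}$ ($y = \frac{\left(-193\right) \frac{1}{224}}{5} = \frac{1}{5} \left(- \frac{193}{224}\right) = - \frac{193}{1120} \approx -0.17232$)
$H = \frac{193}{48279840}$ ($H = - \frac{193}{1120 \left(-43107\right)} = \left(- \frac{193}{1120}\right) \left(- \frac{1}{43107}\right) = \frac{193}{48279840} \approx 3.9975 \cdot 10^{-6}$)
$\sqrt{H - 42364} = \sqrt{\frac{193}{48279840} - 42364} = \sqrt{- \frac{2045327141567}{48279840}} = \frac{i \sqrt{6171754196407006830}}{12069960}$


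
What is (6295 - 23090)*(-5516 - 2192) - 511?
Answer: 129455349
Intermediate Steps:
(6295 - 23090)*(-5516 - 2192) - 511 = -16795*(-7708) - 511 = 129455860 - 511 = 129455349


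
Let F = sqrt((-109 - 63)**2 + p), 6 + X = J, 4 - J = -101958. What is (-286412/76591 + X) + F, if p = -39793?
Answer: 7808625584/76591 + I*sqrt(10209) ≈ 1.0195e+5 + 101.04*I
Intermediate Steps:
J = 101962 (J = 4 - 1*(-101958) = 4 + 101958 = 101962)
X = 101956 (X = -6 + 101962 = 101956)
F = I*sqrt(10209) (F = sqrt((-109 - 63)**2 - 39793) = sqrt((-172)**2 - 39793) = sqrt(29584 - 39793) = sqrt(-10209) = I*sqrt(10209) ≈ 101.04*I)
(-286412/76591 + X) + F = (-286412/76591 + 101956) + I*sqrt(10209) = 7808625584/76591 + I*sqrt(10209)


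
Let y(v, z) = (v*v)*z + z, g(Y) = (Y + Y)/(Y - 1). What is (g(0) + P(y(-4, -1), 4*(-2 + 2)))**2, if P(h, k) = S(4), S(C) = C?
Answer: 16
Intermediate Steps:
g(Y) = 2*Y/(-1 + Y) (g(Y) = (2*Y)/(-1 + Y) = 2*Y/(-1 + Y))
y(v, z) = z + z*v**2 (y(v, z) = v**2*z + z = z*v**2 + z = z + z*v**2)
P(h, k) = 4
(g(0) + P(y(-4, -1), 4*(-2 + 2)))**2 = (2*0/(-1 + 0) + 4)**2 = (2*0/(-1) + 4)**2 = (2*0*(-1) + 4)**2 = (0 + 4)**2 = 4**2 = 16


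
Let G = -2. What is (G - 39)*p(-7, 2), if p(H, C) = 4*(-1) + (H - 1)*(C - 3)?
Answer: -164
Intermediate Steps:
p(H, C) = -4 + (-1 + H)*(-3 + C)
(G - 39)*p(-7, 2) = (-2 - 39)*(-1 - 1*2 - 3*(-7) + 2*(-7)) = -41*(-1 - 2 + 21 - 14) = -41*4 = -164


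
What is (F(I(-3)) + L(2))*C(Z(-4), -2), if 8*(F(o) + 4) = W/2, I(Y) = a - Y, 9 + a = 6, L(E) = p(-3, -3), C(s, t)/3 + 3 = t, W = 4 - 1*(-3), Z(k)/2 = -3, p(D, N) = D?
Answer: 1575/16 ≈ 98.438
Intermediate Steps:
Z(k) = -6 (Z(k) = 2*(-3) = -6)
W = 7 (W = 4 + 3 = 7)
C(s, t) = -9 + 3*t
L(E) = -3
a = -3 (a = -9 + 6 = -3)
I(Y) = -3 - Y
F(o) = -57/16 (F(o) = -4 + (7/2)/8 = -4 + (7*(1/2))/8 = -4 + (1/8)*(7/2) = -4 + 7/16 = -57/16)
(F(I(-3)) + L(2))*C(Z(-4), -2) = (-57/16 - 3)*(-9 + 3*(-2)) = -105*(-9 - 6)/16 = -105/16*(-15) = 1575/16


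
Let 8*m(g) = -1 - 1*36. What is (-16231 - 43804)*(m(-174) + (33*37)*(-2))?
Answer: 1175065055/8 ≈ 1.4688e+8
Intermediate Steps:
m(g) = -37/8 (m(g) = (-1 - 1*36)/8 = (-1 - 36)/8 = (⅛)*(-37) = -37/8)
(-16231 - 43804)*(m(-174) + (33*37)*(-2)) = (-16231 - 43804)*(-37/8 + (33*37)*(-2)) = -60035*(-37/8 + 1221*(-2)) = -60035*(-37/8 - 2442) = -60035*(-19573/8) = 1175065055/8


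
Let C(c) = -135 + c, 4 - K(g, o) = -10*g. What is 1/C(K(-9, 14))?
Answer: -1/221 ≈ -0.0045249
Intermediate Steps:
K(g, o) = 4 + 10*g (K(g, o) = 4 - (-10)*g = 4 + 10*g)
1/C(K(-9, 14)) = 1/(-135 + (4 + 10*(-9))) = 1/(-135 + (4 - 90)) = 1/(-135 - 86) = 1/(-221) = -1/221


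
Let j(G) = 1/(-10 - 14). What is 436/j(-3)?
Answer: -10464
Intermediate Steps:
j(G) = -1/24 (j(G) = 1/(-24) = -1/24)
436/j(-3) = 436/(-1/24) = 436*(-24) = -10464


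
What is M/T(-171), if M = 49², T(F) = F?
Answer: -2401/171 ≈ -14.041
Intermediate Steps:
M = 2401
M/T(-171) = 2401/(-171) = 2401*(-1/171) = -2401/171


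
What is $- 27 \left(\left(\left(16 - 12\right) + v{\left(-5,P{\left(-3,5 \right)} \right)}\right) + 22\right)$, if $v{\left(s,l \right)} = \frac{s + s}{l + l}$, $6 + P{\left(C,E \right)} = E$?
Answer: $-837$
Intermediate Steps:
$P{\left(C,E \right)} = -6 + E$
$v{\left(s,l \right)} = \frac{s}{l}$ ($v{\left(s,l \right)} = \frac{2 s}{2 l} = 2 s \frac{1}{2 l} = \frac{s}{l}$)
$- 27 \left(\left(\left(16 - 12\right) + v{\left(-5,P{\left(-3,5 \right)} \right)}\right) + 22\right) = - 27 \left(\left(\left(16 - 12\right) - \frac{5}{-6 + 5}\right) + 22\right) = - 27 \left(\left(4 - \frac{5}{-1}\right) + 22\right) = - 27 \left(\left(4 - -5\right) + 22\right) = - 27 \left(\left(4 + 5\right) + 22\right) = - 27 \left(9 + 22\right) = \left(-27\right) 31 = -837$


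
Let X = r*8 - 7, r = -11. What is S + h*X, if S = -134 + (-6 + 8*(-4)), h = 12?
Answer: -1312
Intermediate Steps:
X = -95 (X = -11*8 - 7 = -88 - 7 = -95)
S = -172 (S = -134 + (-6 - 32) = -134 - 38 = -172)
S + h*X = -172 + 12*(-95) = -172 - 1140 = -1312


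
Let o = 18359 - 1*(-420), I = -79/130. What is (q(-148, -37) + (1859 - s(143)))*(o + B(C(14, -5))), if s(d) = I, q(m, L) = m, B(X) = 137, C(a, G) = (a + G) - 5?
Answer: 2104490122/65 ≈ 3.2377e+7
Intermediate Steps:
C(a, G) = -5 + G + a (C(a, G) = (G + a) - 5 = -5 + G + a)
I = -79/130 (I = -79*1/130 = -79/130 ≈ -0.60769)
s(d) = -79/130
o = 18779 (o = 18359 + 420 = 18779)
(q(-148, -37) + (1859 - s(143)))*(o + B(C(14, -5))) = (-148 + (1859 - 1*(-79/130)))*(18779 + 137) = (-148 + (1859 + 79/130))*18916 = (-148 + 241749/130)*18916 = (222509/130)*18916 = 2104490122/65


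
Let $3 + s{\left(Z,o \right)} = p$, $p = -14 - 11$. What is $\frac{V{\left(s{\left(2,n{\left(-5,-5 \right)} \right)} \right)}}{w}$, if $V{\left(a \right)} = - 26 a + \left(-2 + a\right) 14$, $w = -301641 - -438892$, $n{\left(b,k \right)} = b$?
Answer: $\frac{308}{137251} \approx 0.0022441$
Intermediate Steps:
$w = 137251$ ($w = -301641 + 438892 = 137251$)
$p = -25$
$s{\left(Z,o \right)} = -28$ ($s{\left(Z,o \right)} = -3 - 25 = -28$)
$V{\left(a \right)} = -28 - 12 a$ ($V{\left(a \right)} = - 26 a + \left(-28 + 14 a\right) = -28 - 12 a$)
$\frac{V{\left(s{\left(2,n{\left(-5,-5 \right)} \right)} \right)}}{w} = \frac{-28 - -336}{137251} = \left(-28 + 336\right) \frac{1}{137251} = 308 \cdot \frac{1}{137251} = \frac{308}{137251}$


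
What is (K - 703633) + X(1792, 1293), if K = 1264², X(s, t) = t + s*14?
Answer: 920444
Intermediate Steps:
X(s, t) = t + 14*s
K = 1597696
(K - 703633) + X(1792, 1293) = (1597696 - 703633) + (1293 + 14*1792) = 894063 + (1293 + 25088) = 894063 + 26381 = 920444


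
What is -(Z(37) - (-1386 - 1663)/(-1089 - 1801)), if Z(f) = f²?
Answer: -3953361/2890 ≈ -1367.9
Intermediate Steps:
-(Z(37) - (-1386 - 1663)/(-1089 - 1801)) = -(37² - (-1386 - 1663)/(-1089 - 1801)) = -(1369 - (-3049)/(-2890)) = -(1369 - (-3049)*(-1)/2890) = -(1369 - 1*3049/2890) = -(1369 - 3049/2890) = -1*3953361/2890 = -3953361/2890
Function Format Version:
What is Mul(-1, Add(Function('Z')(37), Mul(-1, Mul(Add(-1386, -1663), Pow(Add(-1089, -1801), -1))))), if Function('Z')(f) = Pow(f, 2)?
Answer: Rational(-3953361, 2890) ≈ -1367.9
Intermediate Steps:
Mul(-1, Add(Function('Z')(37), Mul(-1, Mul(Add(-1386, -1663), Pow(Add(-1089, -1801), -1))))) = Mul(-1, Add(Pow(37, 2), Mul(-1, Mul(Add(-1386, -1663), Pow(Add(-1089, -1801), -1))))) = Mul(-1, Add(1369, Mul(-1, Mul(-3049, Pow(-2890, -1))))) = Mul(-1, Add(1369, Mul(-1, Mul(-3049, Rational(-1, 2890))))) = Mul(-1, Add(1369, Mul(-1, Rational(3049, 2890)))) = Mul(-1, Add(1369, Rational(-3049, 2890))) = Mul(-1, Rational(3953361, 2890)) = Rational(-3953361, 2890)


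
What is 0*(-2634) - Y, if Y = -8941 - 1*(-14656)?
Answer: -5715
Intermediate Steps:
Y = 5715 (Y = -8941 + 14656 = 5715)
0*(-2634) - Y = 0*(-2634) - 1*5715 = 0 - 5715 = -5715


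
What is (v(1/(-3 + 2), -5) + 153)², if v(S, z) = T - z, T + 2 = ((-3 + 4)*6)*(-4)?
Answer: 17424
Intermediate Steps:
T = -26 (T = -2 + ((-3 + 4)*6)*(-4) = -2 + (1*6)*(-4) = -2 + 6*(-4) = -2 - 24 = -26)
v(S, z) = -26 - z
(v(1/(-3 + 2), -5) + 153)² = ((-26 - 1*(-5)) + 153)² = ((-26 + 5) + 153)² = (-21 + 153)² = 132² = 17424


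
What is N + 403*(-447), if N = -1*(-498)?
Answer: -179643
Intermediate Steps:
N = 498
N + 403*(-447) = 498 + 403*(-447) = 498 - 180141 = -179643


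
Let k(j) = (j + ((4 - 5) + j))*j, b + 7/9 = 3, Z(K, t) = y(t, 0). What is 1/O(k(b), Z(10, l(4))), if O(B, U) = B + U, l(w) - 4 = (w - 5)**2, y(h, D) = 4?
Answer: 81/944 ≈ 0.085805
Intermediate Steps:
l(w) = 4 + (-5 + w)**2 (l(w) = 4 + (w - 5)**2 = 4 + (-5 + w)**2)
Z(K, t) = 4
b = 20/9 (b = -7/9 + 3 = 20/9 ≈ 2.2222)
k(j) = j*(-1 + 2*j) (k(j) = (j + (-1 + j))*j = (-1 + 2*j)*j = j*(-1 + 2*j))
1/O(k(b), Z(10, l(4))) = 1/(20*(-1 + 2*(20/9))/9 + 4) = 1/(20*(-1 + 40/9)/9 + 4) = 1/((20/9)*(31/9) + 4) = 1/(620/81 + 4) = 1/(944/81) = 81/944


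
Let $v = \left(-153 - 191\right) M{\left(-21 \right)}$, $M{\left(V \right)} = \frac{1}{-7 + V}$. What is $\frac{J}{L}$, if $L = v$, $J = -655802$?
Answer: $- \frac{2295307}{43} \approx -53379.0$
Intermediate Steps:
$v = \frac{86}{7}$ ($v = \frac{-153 - 191}{-7 - 21} = - \frac{344}{-28} = \left(-344\right) \left(- \frac{1}{28}\right) = \frac{86}{7} \approx 12.286$)
$L = \frac{86}{7} \approx 12.286$
$\frac{J}{L} = - \frac{655802}{\frac{86}{7}} = \left(-655802\right) \frac{7}{86} = - \frac{2295307}{43}$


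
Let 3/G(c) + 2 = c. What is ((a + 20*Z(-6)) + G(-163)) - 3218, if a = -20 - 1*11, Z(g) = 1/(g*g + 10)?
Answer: -4109458/1265 ≈ -3248.6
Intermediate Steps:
Z(g) = 1/(10 + g**2) (Z(g) = 1/(g**2 + 10) = 1/(10 + g**2))
G(c) = 3/(-2 + c)
a = -31 (a = -20 - 11 = -31)
((a + 20*Z(-6)) + G(-163)) - 3218 = ((-31 + 20/(10 + (-6)**2)) + 3/(-2 - 163)) - 3218 = ((-31 + 20/(10 + 36)) + 3/(-165)) - 3218 = ((-31 + 20/46) + 3*(-1/165)) - 3218 = ((-31 + 20*(1/46)) - 1/55) - 3218 = ((-31 + 10/23) - 1/55) - 3218 = (-703/23 - 1/55) - 3218 = -38688/1265 - 3218 = -4109458/1265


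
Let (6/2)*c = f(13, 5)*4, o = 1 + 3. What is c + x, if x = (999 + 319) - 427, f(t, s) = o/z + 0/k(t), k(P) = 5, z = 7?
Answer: 18727/21 ≈ 891.76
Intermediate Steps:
o = 4
f(t, s) = 4/7 (f(t, s) = 4/7 + 0/5 = 4*(⅐) + 0*(⅕) = 4/7 + 0 = 4/7)
c = 16/21 (c = ((4/7)*4)/3 = (⅓)*(16/7) = 16/21 ≈ 0.76190)
x = 891 (x = 1318 - 427 = 891)
c + x = 16/21 + 891 = 18727/21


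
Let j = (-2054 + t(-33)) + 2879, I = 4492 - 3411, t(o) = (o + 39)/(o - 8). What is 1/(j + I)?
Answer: 41/78140 ≈ 0.00052470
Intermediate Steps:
t(o) = (39 + o)/(-8 + o)
I = 1081
j = 33819/41 (j = (-2054 + (39 - 33)/(-8 - 33)) + 2879 = (-2054 + 6/(-41)) + 2879 = (-2054 - 1/41*6) + 2879 = (-2054 - 6/41) + 2879 = -84220/41 + 2879 = 33819/41 ≈ 824.85)
1/(j + I) = 1/(33819/41 + 1081) = 1/(78140/41) = 41/78140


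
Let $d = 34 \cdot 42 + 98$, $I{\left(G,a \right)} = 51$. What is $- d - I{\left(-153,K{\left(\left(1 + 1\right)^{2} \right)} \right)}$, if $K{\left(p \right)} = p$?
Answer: $-1577$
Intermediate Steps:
$d = 1526$ ($d = 1428 + 98 = 1526$)
$- d - I{\left(-153,K{\left(\left(1 + 1\right)^{2} \right)} \right)} = \left(-1\right) 1526 - 51 = -1526 - 51 = -1577$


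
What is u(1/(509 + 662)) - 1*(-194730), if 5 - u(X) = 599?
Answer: 194136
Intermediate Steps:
u(X) = -594 (u(X) = 5 - 1*599 = 5 - 599 = -594)
u(1/(509 + 662)) - 1*(-194730) = -594 - 1*(-194730) = -594 + 194730 = 194136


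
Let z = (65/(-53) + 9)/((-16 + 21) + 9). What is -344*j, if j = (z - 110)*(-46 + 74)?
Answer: 55871104/53 ≈ 1.0542e+6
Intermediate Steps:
z = 206/371 (z = (65*(-1/53) + 9)/(5 + 9) = (-65/53 + 9)/14 = (412/53)*(1/14) = 206/371 ≈ 0.55526)
j = -162416/53 (j = (206/371 - 110)*(-46 + 74) = -40604/371*28 = -162416/53 ≈ -3064.5)
-344*j = -344*(-162416/53) = 55871104/53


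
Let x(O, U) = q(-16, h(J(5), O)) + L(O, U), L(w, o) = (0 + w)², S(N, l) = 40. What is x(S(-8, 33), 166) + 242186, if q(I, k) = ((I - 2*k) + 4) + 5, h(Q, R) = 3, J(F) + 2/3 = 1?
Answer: 243773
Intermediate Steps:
J(F) = ⅓ (J(F) = -⅔ + 1 = ⅓)
q(I, k) = 9 + I - 2*k (q(I, k) = (4 + I - 2*k) + 5 = 9 + I - 2*k)
L(w, o) = w²
x(O, U) = -13 + O² (x(O, U) = (9 - 16 - 2*3) + O² = (9 - 16 - 6) + O² = -13 + O²)
x(S(-8, 33), 166) + 242186 = (-13 + 40²) + 242186 = (-13 + 1600) + 242186 = 1587 + 242186 = 243773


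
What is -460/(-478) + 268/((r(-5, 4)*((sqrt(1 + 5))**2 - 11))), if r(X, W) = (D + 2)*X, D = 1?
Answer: 81302/17925 ≈ 4.5357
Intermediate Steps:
r(X, W) = 3*X (r(X, W) = (1 + 2)*X = 3*X)
-460/(-478) + 268/((r(-5, 4)*((sqrt(1 + 5))**2 - 11))) = -460/(-478) + 268/(((3*(-5))*((sqrt(1 + 5))**2 - 11))) = -460*(-1/478) + 268/((-15*((sqrt(6))**2 - 11))) = 230/239 + 268/((-15*(6 - 11))) = 230/239 + 268/((-15*(-5))) = 230/239 + 268/75 = 81302/17925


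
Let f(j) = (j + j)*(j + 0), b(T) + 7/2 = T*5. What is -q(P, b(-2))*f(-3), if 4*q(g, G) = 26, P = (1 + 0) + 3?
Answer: -117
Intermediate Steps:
b(T) = -7/2 + 5*T (b(T) = -7/2 + T*5 = -7/2 + 5*T)
P = 4 (P = 1 + 3 = 4)
f(j) = 2*j² (f(j) = (2*j)*j = 2*j²)
q(g, G) = 13/2 (q(g, G) = (¼)*26 = 13/2)
-q(P, b(-2))*f(-3) = -13*2*(-3)²/2 = -13*2*9/2 = -13*18/2 = -1*117 = -117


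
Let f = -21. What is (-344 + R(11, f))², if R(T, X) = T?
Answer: 110889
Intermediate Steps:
(-344 + R(11, f))² = (-344 + 11)² = (-333)² = 110889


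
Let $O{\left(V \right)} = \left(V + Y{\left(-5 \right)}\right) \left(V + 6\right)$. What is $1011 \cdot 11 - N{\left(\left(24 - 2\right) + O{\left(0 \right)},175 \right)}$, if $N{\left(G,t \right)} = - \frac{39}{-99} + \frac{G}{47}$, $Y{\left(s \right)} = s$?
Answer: $\frac{17248324}{1551} \approx 11121.0$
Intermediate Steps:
$O{\left(V \right)} = \left(-5 + V\right) \left(6 + V\right)$ ($O{\left(V \right)} = \left(V - 5\right) \left(V + 6\right) = \left(-5 + V\right) \left(6 + V\right)$)
$N{\left(G,t \right)} = \frac{13}{33} + \frac{G}{47}$ ($N{\left(G,t \right)} = \left(-39\right) \left(- \frac{1}{99}\right) + G \frac{1}{47} = \frac{13}{33} + \frac{G}{47}$)
$1011 \cdot 11 - N{\left(\left(24 - 2\right) + O{\left(0 \right)},175 \right)} = 1011 \cdot 11 - \left(\frac{13}{33} + \frac{\left(24 - 2\right) + \left(-30 + 0 + 0^{2}\right)}{47}\right) = 11121 - \left(\frac{13}{33} + \frac{22 + \left(-30 + 0 + 0\right)}{47}\right) = 11121 - \left(\frac{13}{33} + \frac{22 - 30}{47}\right) = 11121 - \left(\frac{13}{33} + \frac{1}{47} \left(-8\right)\right) = 11121 - \left(\frac{13}{33} - \frac{8}{47}\right) = 11121 - \frac{347}{1551} = \frac{17248324}{1551}$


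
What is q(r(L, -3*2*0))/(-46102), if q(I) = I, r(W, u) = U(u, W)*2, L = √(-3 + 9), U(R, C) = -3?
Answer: 3/23051 ≈ 0.00013015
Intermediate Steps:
L = √6 ≈ 2.4495
r(W, u) = -6 (r(W, u) = -3*2 = -6)
q(r(L, -3*2*0))/(-46102) = -6/(-46102) = -6*(-1/46102) = 3/23051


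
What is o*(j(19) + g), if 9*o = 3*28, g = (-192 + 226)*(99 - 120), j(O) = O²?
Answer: -9884/3 ≈ -3294.7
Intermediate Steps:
g = -714 (g = 34*(-21) = -714)
o = 28/3 (o = (3*28)/9 = (⅑)*84 = 28/3 ≈ 9.3333)
o*(j(19) + g) = 28*(19² - 714)/3 = 28*(361 - 714)/3 = (28/3)*(-353) = -9884/3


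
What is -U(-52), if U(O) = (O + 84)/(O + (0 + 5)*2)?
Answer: 16/21 ≈ 0.76190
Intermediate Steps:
U(O) = (84 + O)/(10 + O) (U(O) = (84 + O)/(O + 5*2) = (84 + O)/(O + 10) = (84 + O)/(10 + O))
-U(-52) = -(84 - 52)/(10 - 52) = -32/(-42) = -(-1)*32/42 = -1*(-16/21) = 16/21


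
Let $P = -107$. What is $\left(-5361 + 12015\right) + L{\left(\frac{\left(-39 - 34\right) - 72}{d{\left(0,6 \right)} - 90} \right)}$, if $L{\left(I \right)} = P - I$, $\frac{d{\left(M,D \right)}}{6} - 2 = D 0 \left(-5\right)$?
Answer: $\frac{510521}{78} \approx 6545.1$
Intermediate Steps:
$d{\left(M,D \right)} = 12$ ($d{\left(M,D \right)} = 12 + 6 D 0 \left(-5\right) = 12 + 6 \cdot 0 \left(-5\right) = 12 + 6 \cdot 0 = 12 + 0 = 12$)
$L{\left(I \right)} = -107 - I$
$\left(-5361 + 12015\right) + L{\left(\frac{\left(-39 - 34\right) - 72}{d{\left(0,6 \right)} - 90} \right)} = \left(-5361 + 12015\right) - \left(107 + \frac{\left(-39 - 34\right) - 72}{12 - 90}\right) = 6654 - \left(107 + \frac{-73 - 72}{-78}\right) = 6654 - \left(107 - - \frac{145}{78}\right) = 6654 - \frac{8491}{78} = \frac{510521}{78}$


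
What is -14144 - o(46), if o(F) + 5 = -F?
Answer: -14093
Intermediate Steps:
o(F) = -5 - F
-14144 - o(46) = -14144 - (-5 - 1*46) = -14144 - (-5 - 46) = -14144 - 1*(-51) = -14144 + 51 = -14093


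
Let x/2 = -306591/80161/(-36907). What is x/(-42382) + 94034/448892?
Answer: 2947665696011976083/14071331438669722022 ≈ 0.20948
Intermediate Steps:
x = 613182/2958502027 (x = 2*(-306591/80161/(-36907)) = 2*(-306591*1/80161*(-1/36907)) = 2*(-306591/80161*(-1/36907)) = 2*(306591/2958502027) = 613182/2958502027 ≈ 0.00020726)
x/(-42382) + 94034/448892 = (613182/2958502027)/(-42382) + 94034/448892 = (613182/2958502027)*(-1/42382) + 94034*(1/448892) = -306591/62693616454157 + 47017/224446 = 2947665696011976083/14071331438669722022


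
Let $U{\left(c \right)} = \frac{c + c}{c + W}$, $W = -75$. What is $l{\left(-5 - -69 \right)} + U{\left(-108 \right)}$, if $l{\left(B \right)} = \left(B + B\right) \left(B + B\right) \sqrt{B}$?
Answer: $\frac{7995464}{61} \approx 1.3107 \cdot 10^{5}$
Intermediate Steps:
$U{\left(c \right)} = \frac{2 c}{-75 + c}$ ($U{\left(c \right)} = \frac{c + c}{c - 75} = \frac{2 c}{-75 + c}$)
$l{\left(B \right)} = 4 B^{\frac{5}{2}}$ ($l{\left(B \right)} = 2 B 2 B \sqrt{B} = 4 B^{2} \sqrt{B} = 4 B^{\frac{5}{2}}$)
$l{\left(-5 - -69 \right)} + U{\left(-108 \right)} = 4 \left(-5 - -69\right)^{\frac{5}{2}} + 2 \left(-108\right) \frac{1}{-75 - 108} = 4 \left(-5 + 69\right)^{\frac{5}{2}} + 2 \left(-108\right) \frac{1}{-183} = 4 \cdot 64^{\frac{5}{2}} + 2 \left(-108\right) \left(- \frac{1}{183}\right) = 4 \cdot 32768 + \frac{72}{61} = 131072 + \frac{72}{61} = \frac{7995464}{61}$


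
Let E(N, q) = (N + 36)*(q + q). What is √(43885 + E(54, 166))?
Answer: √73765 ≈ 271.60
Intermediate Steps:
E(N, q) = 2*q*(36 + N) (E(N, q) = (36 + N)*(2*q) = 2*q*(36 + N))
√(43885 + E(54, 166)) = √(43885 + 2*166*(36 + 54)) = √(43885 + 2*166*90) = √(43885 + 29880) = √73765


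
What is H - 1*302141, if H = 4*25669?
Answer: -199465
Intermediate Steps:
H = 102676
H - 1*302141 = 102676 - 1*302141 = 102676 - 302141 = -199465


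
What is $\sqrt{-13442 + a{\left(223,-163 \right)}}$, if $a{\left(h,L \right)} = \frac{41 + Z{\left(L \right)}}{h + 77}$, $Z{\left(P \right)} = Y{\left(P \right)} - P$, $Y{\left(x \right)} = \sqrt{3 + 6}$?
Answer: $\frac{i \sqrt{1344131}}{10} \approx 115.94 i$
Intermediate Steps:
$Y{\left(x \right)} = 3$ ($Y{\left(x \right)} = \sqrt{9} = 3$)
$Z{\left(P \right)} = 3 - P$
$a{\left(h,L \right)} = \frac{44 - L}{77 + h}$ ($a{\left(h,L \right)} = \frac{41 - \left(-3 + L\right)}{h + 77} = \frac{44 - L}{77 + h}$)
$\sqrt{-13442 + a{\left(223,-163 \right)}} = \sqrt{-13442 + \frac{44 - -163}{77 + 223}} = \sqrt{-13442 + \frac{44 + 163}{300}} = \sqrt{-13442 + \frac{1}{300} \cdot 207} = \sqrt{-13442 + \frac{69}{100}} = \sqrt{- \frac{1344131}{100}} = \frac{i \sqrt{1344131}}{10}$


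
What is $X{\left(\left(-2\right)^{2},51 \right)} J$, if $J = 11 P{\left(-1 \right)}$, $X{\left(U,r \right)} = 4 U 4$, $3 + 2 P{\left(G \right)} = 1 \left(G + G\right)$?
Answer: $-1760$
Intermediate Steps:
$P{\left(G \right)} = - \frac{3}{2} + G$ ($P{\left(G \right)} = - \frac{3}{2} + \frac{1 \left(G + G\right)}{2} = - \frac{3}{2} + \frac{1 \cdot 2 G}{2} = - \frac{3}{2} + \frac{2 G}{2} = - \frac{3}{2} + G$)
$X{\left(U,r \right)} = 16 U$
$J = - \frac{55}{2}$ ($J = 11 \left(- \frac{3}{2} - 1\right) = 11 \left(- \frac{5}{2}\right) = - \frac{55}{2} \approx -27.5$)
$X{\left(\left(-2\right)^{2},51 \right)} J = 16 \left(-2\right)^{2} \left(- \frac{55}{2}\right) = 16 \cdot 4 \left(- \frac{55}{2}\right) = 64 \left(- \frac{55}{2}\right) = -1760$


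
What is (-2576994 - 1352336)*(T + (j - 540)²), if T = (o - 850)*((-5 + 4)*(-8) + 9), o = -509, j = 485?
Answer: 78893087740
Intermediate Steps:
T = -23103 (T = (-509 - 850)*((-5 + 4)*(-8) + 9) = -1359*(-1*(-8) + 9) = -1359*(8 + 9) = -1359*17 = -23103)
(-2576994 - 1352336)*(T + (j - 540)²) = (-2576994 - 1352336)*(-23103 + (485 - 540)²) = -3929330*(-23103 + (-55)²) = -3929330*(-23103 + 3025) = -3929330*(-20078) = 78893087740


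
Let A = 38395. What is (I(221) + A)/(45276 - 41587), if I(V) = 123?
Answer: 38518/3689 ≈ 10.441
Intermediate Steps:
(I(221) + A)/(45276 - 41587) = (123 + 38395)/(45276 - 41587) = 38518/3689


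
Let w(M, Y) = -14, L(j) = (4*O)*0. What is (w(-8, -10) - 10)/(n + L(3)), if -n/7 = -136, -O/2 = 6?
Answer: -3/119 ≈ -0.025210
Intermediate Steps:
O = -12 (O = -2*6 = -12)
n = 952 (n = -7*(-136) = 952)
L(j) = 0 (L(j) = (4*(-12))*0 = -48*0 = 0)
(w(-8, -10) - 10)/(n + L(3)) = (-14 - 10)/(952 + 0) = -24/952 = -24*1/952 = -3/119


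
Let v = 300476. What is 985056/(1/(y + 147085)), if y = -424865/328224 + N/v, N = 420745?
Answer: 37211614796640327245/256831861 ≈ 1.4489e+11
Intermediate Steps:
y = 2609217785/24655858656 (y = -424865/328224 + 420745/300476 = 2609217785/24655858656 ≈ 0.10583)
985056/(1/(y + 147085)) = 985056/(1/(2609217785/24655858656 + 147085)) = 985056/(1/(3626509579635545/24655858656)) = 985056/(24655858656/3626509579635545) = 985056*(3626509579635545/24655858656) = 37211614796640327245/256831861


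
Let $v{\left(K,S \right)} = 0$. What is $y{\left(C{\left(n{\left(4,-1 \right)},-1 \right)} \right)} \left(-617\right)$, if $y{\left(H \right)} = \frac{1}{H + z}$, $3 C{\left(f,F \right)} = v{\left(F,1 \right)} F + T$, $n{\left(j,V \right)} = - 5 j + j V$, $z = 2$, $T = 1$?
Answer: $- \frac{1851}{7} \approx -264.43$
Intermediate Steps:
$n{\left(j,V \right)} = - 5 j + V j$
$C{\left(f,F \right)} = \frac{1}{3}$ ($C{\left(f,F \right)} = \frac{0 F + 1}{3} = \frac{0 + 1}{3} = \frac{1}{3} \cdot 1 = \frac{1}{3}$)
$y{\left(H \right)} = \frac{1}{2 + H}$ ($y{\left(H \right)} = \frac{1}{H + 2} = \frac{1}{2 + H}$)
$y{\left(C{\left(n{\left(4,-1 \right)},-1 \right)} \right)} \left(-617\right) = \frac{1}{2 + \frac{1}{3}} \left(-617\right) = \frac{1}{\frac{7}{3}} \left(-617\right) = \frac{3}{7} \left(-617\right) = - \frac{1851}{7}$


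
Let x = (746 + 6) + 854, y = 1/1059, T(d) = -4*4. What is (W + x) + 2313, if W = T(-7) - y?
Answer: 4133276/1059 ≈ 3903.0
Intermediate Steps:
T(d) = -16
y = 1/1059 ≈ 0.00094429
x = 1606 (x = 752 + 854 = 1606)
W = -16945/1059 (W = -16 - 1*1/1059 = -16 - 1/1059 = -16945/1059 ≈ -16.001)
(W + x) + 2313 = (-16945/1059 + 1606) + 2313 = 1683809/1059 + 2313 = 4133276/1059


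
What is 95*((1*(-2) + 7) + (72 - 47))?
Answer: 2850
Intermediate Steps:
95*((1*(-2) + 7) + (72 - 47)) = 95*((-2 + 7) + 25) = 95*(5 + 25) = 95*30 = 2850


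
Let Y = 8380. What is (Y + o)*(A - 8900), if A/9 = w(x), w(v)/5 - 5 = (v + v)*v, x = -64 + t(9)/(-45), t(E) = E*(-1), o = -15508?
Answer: -12747166344/5 ≈ -2.5494e+9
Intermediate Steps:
t(E) = -E
x = -319/5 (x = -64 - 1*9/(-45) = -64 - 9*(-1/45) = -64 + ⅕ = -319/5 ≈ -63.800)
w(v) = 25 + 10*v² (w(v) = 25 + 5*((v + v)*v) = 25 + 5*((2*v)*v) = 25 + 5*(2*v²) = 25 + 10*v²)
A = 1832823/5 (A = 9*(25 + 10*(-319/5)²) = 9*(25 + 10*(101761/25)) = 9*(25 + 203522/5) = 9*(203647/5) = 1832823/5 ≈ 3.6656e+5)
(Y + o)*(A - 8900) = (8380 - 15508)*(1832823/5 - 8900) = -7128*1788323/5 = -12747166344/5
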